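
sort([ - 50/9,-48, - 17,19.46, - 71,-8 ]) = [ - 71, - 48, - 17 ,-8, - 50/9, 19.46]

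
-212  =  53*( - 4) 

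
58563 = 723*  81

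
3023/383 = 7 + 342/383 = 7.89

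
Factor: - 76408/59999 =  - 2^3*9551^1*59999^ ( - 1 ) 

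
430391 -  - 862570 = 1292961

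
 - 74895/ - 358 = 209 + 73/358 = 209.20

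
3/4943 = 3/4943 = 0.00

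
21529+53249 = 74778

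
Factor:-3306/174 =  - 19 = -19^1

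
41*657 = 26937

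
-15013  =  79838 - 94851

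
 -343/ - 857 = 343/857  =  0.40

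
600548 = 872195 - 271647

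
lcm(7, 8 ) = 56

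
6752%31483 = 6752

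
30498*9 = 274482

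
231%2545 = 231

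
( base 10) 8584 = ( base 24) elg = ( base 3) 102202221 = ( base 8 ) 20610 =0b10000110001000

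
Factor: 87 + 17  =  2^3 * 13^1 = 104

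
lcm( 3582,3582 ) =3582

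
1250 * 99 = 123750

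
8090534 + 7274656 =15365190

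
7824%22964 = 7824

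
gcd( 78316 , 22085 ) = 7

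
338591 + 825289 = 1163880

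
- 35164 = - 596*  59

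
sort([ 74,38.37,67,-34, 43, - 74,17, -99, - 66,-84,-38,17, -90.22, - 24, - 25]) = [-99 , -90.22, - 84, - 74, - 66, - 38 , - 34, -25, - 24,17,17, 38.37, 43, 67, 74 ] 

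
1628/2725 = 1628/2725=0.60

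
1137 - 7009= -5872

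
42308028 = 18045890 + 24262138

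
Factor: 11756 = 2^2*2939^1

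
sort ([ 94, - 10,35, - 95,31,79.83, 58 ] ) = [ - 95,-10, 31, 35,58 , 79.83, 94 ]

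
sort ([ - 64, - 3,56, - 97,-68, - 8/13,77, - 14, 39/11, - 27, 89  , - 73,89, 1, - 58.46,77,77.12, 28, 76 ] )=[ - 97, - 73, - 68, - 64, - 58.46, - 27,  -  14,-3, - 8/13, 1,  39/11, 28, 56,76,77 , 77, 77.12,89, 89 ] 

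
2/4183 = 2/4183 = 0.00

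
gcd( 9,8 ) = 1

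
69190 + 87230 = 156420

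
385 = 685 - 300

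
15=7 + 8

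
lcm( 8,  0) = 0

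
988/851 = 988/851 = 1.16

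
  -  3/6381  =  -1/2127 = - 0.00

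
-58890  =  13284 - 72174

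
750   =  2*375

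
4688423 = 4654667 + 33756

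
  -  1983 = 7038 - 9021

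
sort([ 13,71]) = [13,71]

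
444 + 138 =582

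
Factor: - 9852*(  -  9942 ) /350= 2^2*3^2*5^( - 2 ) * 7^(-1)*821^1* 1657^1 = 48974292/175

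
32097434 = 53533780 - 21436346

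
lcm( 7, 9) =63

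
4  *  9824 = 39296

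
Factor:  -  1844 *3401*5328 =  - 33414253632 = - 2^6 * 3^2 * 19^1 * 37^1* 179^1 * 461^1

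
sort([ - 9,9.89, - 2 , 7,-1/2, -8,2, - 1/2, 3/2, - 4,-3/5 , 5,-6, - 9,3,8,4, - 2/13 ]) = [-9,-9, - 8, - 6, - 4 ,-2, - 3/5,- 1/2,- 1/2, - 2/13,3/2, 2, 3,4,5, 7, 8,9.89]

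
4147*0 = 0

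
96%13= 5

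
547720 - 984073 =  - 436353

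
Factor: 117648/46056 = 258/101 = 2^1*3^1 * 43^1*101^( -1)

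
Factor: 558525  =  3^1*5^2*11^1*677^1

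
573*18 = 10314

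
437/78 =5 + 47/78=5.60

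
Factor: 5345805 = 3^1*5^1*356387^1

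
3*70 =210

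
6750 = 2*3375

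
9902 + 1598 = 11500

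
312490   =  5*62498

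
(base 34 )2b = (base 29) 2L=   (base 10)79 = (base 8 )117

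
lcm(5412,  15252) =167772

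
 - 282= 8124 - 8406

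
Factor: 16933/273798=2^( - 1)*3^( - 2 )*53^(- 1)*59^1  =  59/954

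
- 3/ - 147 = 1/49 = 0.02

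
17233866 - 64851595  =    -  47617729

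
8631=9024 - 393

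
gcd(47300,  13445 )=5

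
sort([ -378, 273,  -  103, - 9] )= [ - 378, - 103, -9,273]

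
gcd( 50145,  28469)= 1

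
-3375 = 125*( - 27 ) 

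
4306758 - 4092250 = 214508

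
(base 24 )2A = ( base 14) 42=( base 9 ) 64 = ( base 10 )58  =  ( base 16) 3a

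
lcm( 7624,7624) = 7624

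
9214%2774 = 892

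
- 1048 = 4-1052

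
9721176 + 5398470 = 15119646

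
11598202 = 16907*686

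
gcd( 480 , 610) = 10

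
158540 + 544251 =702791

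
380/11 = 34  +  6/11 = 34.55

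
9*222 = 1998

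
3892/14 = 278 = 278.00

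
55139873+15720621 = 70860494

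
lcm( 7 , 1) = 7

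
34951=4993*7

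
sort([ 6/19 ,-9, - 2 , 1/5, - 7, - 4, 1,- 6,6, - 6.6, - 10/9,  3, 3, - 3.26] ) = [- 9, - 7 , - 6.6, - 6,-4, - 3.26,-2, - 10/9,1/5, 6/19, 1 , 3, 3 , 6 ] 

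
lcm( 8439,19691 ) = 59073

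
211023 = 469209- 258186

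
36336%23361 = 12975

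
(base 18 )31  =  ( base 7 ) 106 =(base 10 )55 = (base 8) 67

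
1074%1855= 1074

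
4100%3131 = 969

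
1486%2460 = 1486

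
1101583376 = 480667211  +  620916165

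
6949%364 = 33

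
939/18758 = 939/18758 = 0.05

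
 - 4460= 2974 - 7434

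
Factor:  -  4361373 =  - 3^2*484597^1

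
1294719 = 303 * 4273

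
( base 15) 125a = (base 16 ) F46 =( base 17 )D90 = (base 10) 3910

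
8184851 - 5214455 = 2970396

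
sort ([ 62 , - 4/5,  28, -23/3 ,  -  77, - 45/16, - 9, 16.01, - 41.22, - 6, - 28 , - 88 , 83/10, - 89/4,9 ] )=[ - 88, - 77, - 41.22, - 28, - 89/4,-9, - 23/3, - 6, - 45/16,-4/5, 83/10, 9,16.01 , 28,62]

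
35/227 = 35/227  =  0.15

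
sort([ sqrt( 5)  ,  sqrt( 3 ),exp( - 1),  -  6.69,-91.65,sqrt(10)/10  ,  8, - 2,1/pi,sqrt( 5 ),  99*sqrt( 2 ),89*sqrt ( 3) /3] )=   [ - 91.65, - 6.69,-2  ,  sqrt(10 ) /10,1/pi,  exp (  -  1 ),sqrt( 3 ),sqrt( 5 ), sqrt( 5 ),  8,89*sqrt ( 3 ) /3,99*sqrt( 2 )]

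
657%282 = 93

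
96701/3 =32233 + 2/3 = 32233.67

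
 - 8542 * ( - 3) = 25626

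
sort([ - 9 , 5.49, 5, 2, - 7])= [ - 9,  -  7,2, 5,  5.49 ] 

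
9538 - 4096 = 5442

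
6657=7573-916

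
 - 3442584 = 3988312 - 7430896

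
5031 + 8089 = 13120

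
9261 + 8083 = 17344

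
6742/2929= 6742/2929 = 2.30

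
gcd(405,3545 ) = 5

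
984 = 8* 123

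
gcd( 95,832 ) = 1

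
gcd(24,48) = 24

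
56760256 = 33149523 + 23610733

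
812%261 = 29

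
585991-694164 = - 108173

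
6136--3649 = 9785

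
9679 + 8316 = 17995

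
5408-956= 4452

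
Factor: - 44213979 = -3^1  *14737993^1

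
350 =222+128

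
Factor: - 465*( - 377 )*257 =45053385 = 3^1*5^1* 13^1*29^1*31^1*257^1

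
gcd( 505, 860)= 5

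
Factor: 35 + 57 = 92 =2^2 * 23^1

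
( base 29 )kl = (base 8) 1131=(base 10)601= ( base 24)111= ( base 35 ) H6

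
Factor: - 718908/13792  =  -2^( - 3)*3^1 * 139^1 =-417/8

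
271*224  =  60704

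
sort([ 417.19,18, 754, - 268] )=[ - 268 , 18,417.19, 754]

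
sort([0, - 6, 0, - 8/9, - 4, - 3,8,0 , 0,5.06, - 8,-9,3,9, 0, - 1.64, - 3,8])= [ - 9,  -  8, - 6, - 4, - 3, - 3, - 1.64, - 8/9,0,0, 0, 0,0,3,5.06,8, 8,9 ] 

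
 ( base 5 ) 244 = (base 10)74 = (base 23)35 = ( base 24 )32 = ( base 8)112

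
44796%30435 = 14361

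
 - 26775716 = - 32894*814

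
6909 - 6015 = 894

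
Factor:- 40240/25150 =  - 2^3*5^( -1) = - 8/5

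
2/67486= 1/33743 = 0.00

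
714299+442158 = 1156457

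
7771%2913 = 1945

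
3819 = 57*67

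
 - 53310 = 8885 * ( - 6) 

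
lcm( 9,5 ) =45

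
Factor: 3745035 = 3^4 *5^1*7^1*1321^1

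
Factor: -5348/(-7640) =7/10=2^(-1 ) * 5^ ( - 1)*7^1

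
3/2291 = 3/2291 = 0.00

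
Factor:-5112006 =  -  2^1*3^1*163^1*5227^1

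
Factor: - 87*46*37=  -148074 = - 2^1 *3^1*23^1  *29^1*37^1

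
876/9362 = 438/4681=0.09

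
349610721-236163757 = 113446964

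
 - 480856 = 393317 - 874173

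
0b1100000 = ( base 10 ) 96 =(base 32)30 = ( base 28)3c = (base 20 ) 4G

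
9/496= 9/496 = 0.02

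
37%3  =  1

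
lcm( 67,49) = 3283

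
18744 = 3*6248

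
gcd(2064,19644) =12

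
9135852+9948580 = 19084432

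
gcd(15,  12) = 3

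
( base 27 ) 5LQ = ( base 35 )3G3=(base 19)be1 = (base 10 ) 4238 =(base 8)10216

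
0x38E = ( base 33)rj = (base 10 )910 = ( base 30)10a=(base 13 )550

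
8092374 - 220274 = 7872100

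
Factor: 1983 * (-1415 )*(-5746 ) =16122959970 = 2^1*3^1 * 5^1*13^2*17^1*283^1*661^1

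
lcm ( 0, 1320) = 0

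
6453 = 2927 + 3526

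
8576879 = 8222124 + 354755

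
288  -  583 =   -  295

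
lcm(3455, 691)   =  3455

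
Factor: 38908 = 2^2*71^1 *137^1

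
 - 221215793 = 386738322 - 607954115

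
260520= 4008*65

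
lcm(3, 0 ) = 0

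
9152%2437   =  1841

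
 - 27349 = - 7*3907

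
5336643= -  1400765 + 6737408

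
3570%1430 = 710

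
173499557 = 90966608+82532949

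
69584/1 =69584=69584.00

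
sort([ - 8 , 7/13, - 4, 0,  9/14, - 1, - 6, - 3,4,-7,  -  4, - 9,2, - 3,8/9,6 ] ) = [  -  9, - 8, - 7,  -  6,-4, - 4,- 3, - 3, - 1,0, 7/13,9/14,8/9,2, 4, 6]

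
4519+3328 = 7847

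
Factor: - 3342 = -2^1*3^1*557^1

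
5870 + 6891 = 12761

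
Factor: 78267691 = 37^1*2115343^1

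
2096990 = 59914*35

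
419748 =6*69958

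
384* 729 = 279936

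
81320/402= 40660/201 = 202.29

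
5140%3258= 1882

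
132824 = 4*33206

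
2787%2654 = 133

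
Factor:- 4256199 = -3^3 *157637^1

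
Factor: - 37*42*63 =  - 2^1*3^3 * 7^2*37^1 = - 97902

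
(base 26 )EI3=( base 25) fma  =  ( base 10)9935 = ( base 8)23317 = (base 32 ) 9mf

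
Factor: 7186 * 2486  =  2^2*11^1*113^1*3593^1  =  17864396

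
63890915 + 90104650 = 153995565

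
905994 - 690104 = 215890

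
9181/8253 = 1 + 928/8253 = 1.11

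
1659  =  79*21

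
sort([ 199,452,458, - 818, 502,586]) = [ - 818, 199,  452,458, 502, 586]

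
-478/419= - 2 + 360/419 = - 1.14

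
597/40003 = 597/40003 = 0.01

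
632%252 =128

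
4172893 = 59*70727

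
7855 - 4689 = 3166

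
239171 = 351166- 111995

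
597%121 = 113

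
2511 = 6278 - 3767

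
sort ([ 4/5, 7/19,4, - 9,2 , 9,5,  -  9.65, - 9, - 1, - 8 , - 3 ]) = [ - 9.65, - 9, - 9,-8, - 3, - 1,7/19 , 4/5, 2,  4,5,9]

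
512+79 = 591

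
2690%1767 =923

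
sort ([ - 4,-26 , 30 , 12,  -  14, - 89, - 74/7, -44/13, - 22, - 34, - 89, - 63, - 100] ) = [ - 100 , - 89, - 89, - 63, - 34, - 26, - 22,  -  14, - 74/7, - 4, - 44/13, 12,30]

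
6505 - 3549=2956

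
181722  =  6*30287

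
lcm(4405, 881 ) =4405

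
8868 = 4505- - 4363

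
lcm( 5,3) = 15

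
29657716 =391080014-361422298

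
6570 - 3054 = 3516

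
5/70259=5/70259 =0.00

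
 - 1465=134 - 1599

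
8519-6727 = 1792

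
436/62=7+1/31 = 7.03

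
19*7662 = 145578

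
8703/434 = 8703/434= 20.05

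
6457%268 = 25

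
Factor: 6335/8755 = 7^1 *17^(  -  1)*103^ (- 1)*181^1 = 1267/1751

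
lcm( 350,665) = 6650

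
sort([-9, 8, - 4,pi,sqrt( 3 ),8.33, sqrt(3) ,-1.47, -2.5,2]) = [-9 , - 4,-2.5,- 1.47,  sqrt ( 3 ), sqrt( 3 ),2, pi, 8 , 8.33]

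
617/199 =3 + 20/199 = 3.10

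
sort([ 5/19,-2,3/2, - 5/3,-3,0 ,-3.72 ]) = [ - 3.72,-3, - 2, - 5/3, 0,5/19, 3/2] 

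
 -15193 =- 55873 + 40680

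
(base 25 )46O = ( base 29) 356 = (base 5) 41144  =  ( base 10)2674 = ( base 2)101001110010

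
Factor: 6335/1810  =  2^( - 1)*7^1 = 7/2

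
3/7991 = 3/7991 = 0.00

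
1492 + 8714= 10206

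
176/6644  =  4/151 = 0.03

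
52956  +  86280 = 139236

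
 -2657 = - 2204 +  - 453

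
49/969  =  49/969 = 0.05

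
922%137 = 100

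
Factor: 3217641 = 3^1*7^1*17^1*9013^1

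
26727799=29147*917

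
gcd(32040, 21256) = 8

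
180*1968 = 354240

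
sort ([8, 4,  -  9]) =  [ - 9, 4,8 ] 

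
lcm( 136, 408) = 408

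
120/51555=8/3437 = 0.00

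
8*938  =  7504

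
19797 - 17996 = 1801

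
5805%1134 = 135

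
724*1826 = 1322024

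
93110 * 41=3817510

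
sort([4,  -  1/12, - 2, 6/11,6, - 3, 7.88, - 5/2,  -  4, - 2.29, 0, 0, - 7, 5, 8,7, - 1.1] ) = [ - 7 , - 4, - 3, - 5/2, - 2.29, - 2, - 1.1,-1/12, 0,0,6/11, 4, 5, 6, 7, 7.88, 8]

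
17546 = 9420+8126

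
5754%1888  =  90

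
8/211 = 8/211 =0.04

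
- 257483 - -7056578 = 6799095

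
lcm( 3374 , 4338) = 30366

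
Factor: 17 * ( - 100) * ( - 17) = 2^2*5^2*17^2= 28900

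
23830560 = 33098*720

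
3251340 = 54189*60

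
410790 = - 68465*( - 6)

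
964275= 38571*25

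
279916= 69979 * 4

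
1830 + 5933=7763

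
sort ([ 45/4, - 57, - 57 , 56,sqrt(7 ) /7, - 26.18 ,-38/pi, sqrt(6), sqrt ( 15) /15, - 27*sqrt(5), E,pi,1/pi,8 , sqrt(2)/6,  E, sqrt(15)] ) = [-27 * sqrt( 5), - 57 , - 57,-26.18, - 38/pi,  sqrt( 2)/6, sqrt(15) /15, 1/pi,  sqrt ( 7 ) /7, sqrt(6),E,E, pi,sqrt( 15 ), 8,45/4,56]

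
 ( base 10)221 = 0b11011101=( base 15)eb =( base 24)95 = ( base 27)85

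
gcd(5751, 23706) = 27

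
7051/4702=7051/4702=1.50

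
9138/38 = 4569/19 = 240.47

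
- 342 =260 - 602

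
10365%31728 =10365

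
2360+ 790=3150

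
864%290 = 284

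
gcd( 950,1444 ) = 38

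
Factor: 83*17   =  1411 =17^1*83^1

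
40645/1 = 40645 = 40645.00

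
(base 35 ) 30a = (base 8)7145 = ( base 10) 3685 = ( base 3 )12001111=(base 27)51d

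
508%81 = 22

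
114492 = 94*1218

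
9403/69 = 136 + 19/69  =  136.28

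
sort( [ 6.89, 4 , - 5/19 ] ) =[ - 5/19, 4,  6.89] 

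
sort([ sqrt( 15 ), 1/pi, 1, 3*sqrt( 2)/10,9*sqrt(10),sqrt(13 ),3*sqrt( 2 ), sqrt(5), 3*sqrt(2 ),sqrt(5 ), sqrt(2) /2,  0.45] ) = [ 1/pi, 3*sqrt(2)/10, 0.45, sqrt( 2 ) /2, 1, sqrt(5 ),sqrt ( 5 ), sqrt( 13), sqrt(15),  3*sqrt(2),3*sqrt(2), 9 * sqrt ( 10)]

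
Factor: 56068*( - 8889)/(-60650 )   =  249194226/30325 = 2^1*3^1*5^(  -  2)*107^1*131^1*1213^( - 1)*2963^1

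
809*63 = 50967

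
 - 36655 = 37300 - 73955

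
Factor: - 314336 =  - 2^5 * 11^1*19^1*47^1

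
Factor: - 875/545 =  - 175/109 = - 5^2*7^1*109^( - 1)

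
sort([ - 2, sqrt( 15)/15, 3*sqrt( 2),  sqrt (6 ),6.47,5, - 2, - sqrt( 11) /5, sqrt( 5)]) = [ - 2, - 2,-sqrt(11)/5, sqrt( 15)/15,sqrt( 5), sqrt(6), 3*sqrt( 2),5, 6.47]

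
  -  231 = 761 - 992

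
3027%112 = 3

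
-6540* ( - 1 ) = 6540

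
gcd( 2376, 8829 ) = 27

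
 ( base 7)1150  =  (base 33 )CV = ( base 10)427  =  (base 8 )653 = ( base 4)12223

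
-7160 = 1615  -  8775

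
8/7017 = 8/7017 = 0.00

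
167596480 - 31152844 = 136443636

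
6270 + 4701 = 10971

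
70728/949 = 70728/949 = 74.53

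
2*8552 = 17104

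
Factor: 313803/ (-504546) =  - 51/82= - 2^( - 1 )*3^1*17^1*41^( - 1 ) 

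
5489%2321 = 847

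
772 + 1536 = 2308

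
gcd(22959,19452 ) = 3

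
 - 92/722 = -46/361 = - 0.13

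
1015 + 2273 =3288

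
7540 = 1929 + 5611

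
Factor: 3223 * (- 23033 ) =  - 11^1  *  31^1 * 293^1*743^1 = -74235359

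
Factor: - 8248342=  - 2^1 * 89^1*149^1*311^1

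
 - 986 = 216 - 1202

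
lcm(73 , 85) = 6205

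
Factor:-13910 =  - 2^1*5^1*13^1*107^1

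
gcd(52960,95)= 5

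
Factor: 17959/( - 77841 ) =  - 3^( - 4) * 31^( - 2 )*17959^1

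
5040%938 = 350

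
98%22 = 10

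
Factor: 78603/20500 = 2^(-2)*3^1*5^ ( - 3 )*7^1 * 19^1 * 41^( - 1 ) * 197^1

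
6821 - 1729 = 5092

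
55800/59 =55800/59  =  945.76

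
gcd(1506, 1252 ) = 2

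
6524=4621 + 1903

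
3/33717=1/11239 = 0.00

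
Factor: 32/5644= 8/1411 = 2^3 * 17^ ( - 1)*83^( -1)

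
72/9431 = 72/9431 = 0.01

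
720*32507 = 23405040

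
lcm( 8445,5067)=25335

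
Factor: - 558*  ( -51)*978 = 2^2 * 3^4*17^1 * 31^1*163^1 = 27831924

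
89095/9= 89095/9 = 9899.44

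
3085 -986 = 2099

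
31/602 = 31/602= 0.05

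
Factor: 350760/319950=148/135 = 2^2*3^( - 3) * 5^( - 1)  *37^1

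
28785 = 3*9595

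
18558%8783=992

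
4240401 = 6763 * 627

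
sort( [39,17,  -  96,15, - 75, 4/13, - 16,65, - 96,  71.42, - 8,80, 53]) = [ -96 ,-96, - 75 , - 16, - 8, 4/13, 15, 17,39, 53 , 65, 71.42, 80] 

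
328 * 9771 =3204888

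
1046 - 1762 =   -  716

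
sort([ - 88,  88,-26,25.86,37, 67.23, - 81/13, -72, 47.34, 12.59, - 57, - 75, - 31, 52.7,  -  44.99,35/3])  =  [ - 88,- 75, - 72, - 57, - 44.99,-31,-26, - 81/13, 35/3 , 12.59,25.86,37, 47.34,  52.7,67.23,88]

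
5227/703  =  7 + 306/703 = 7.44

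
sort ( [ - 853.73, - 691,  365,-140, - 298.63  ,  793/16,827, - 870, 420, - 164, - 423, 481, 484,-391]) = [  -  870, - 853.73,-691,  -  423, - 391, - 298.63, - 164, - 140, 793/16,365 , 420,481, 484, 827]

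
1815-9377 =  - 7562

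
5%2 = 1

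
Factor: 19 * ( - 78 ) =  - 1482 = - 2^1 * 3^1*13^1*19^1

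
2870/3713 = 2870/3713=0.77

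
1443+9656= 11099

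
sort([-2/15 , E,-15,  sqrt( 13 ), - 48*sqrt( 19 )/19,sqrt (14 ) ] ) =[- 15, - 48 * sqrt(19 ) /19,-2/15, E, sqrt( 13), sqrt( 14)]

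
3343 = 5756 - 2413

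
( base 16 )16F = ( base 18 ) 127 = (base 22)GF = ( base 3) 111121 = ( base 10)367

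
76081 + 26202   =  102283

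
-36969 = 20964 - 57933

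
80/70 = 1 + 1/7 = 1.14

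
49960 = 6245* 8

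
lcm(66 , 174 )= 1914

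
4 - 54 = -50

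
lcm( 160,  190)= 3040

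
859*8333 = 7158047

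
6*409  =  2454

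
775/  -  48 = -775/48 = - 16.15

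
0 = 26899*0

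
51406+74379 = 125785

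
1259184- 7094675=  - 5835491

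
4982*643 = 3203426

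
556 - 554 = 2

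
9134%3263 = 2608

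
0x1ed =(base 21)12A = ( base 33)ev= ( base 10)493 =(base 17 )1c0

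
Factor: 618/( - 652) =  - 309/326 = - 2^(  -  1)* 3^1*103^1*163^(-1) 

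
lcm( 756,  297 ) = 8316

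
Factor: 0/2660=0^1 = 0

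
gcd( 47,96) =1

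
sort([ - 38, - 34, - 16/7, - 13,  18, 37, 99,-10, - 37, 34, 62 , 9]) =[ - 38,-37,-34,  -  13, - 10, - 16/7,9 , 18, 34,37,62 , 99 ]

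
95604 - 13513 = 82091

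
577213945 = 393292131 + 183921814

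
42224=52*812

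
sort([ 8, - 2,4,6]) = [ - 2,4, 6, 8] 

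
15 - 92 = -77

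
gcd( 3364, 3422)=58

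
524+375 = 899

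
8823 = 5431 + 3392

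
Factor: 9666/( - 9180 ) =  - 2^(  -  1)*5^( - 1 )*  17^( - 1)*179^1=- 179/170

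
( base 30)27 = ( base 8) 103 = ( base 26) 2F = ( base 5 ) 232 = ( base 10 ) 67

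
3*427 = 1281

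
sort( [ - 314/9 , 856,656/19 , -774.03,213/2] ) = [- 774.03 , - 314/9,656/19, 213/2, 856 ]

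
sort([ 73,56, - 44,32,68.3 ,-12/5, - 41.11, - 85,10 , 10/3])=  [ - 85, - 44, - 41.11, - 12/5,  10/3 , 10,32,56,68.3 , 73 ]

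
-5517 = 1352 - 6869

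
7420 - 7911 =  -491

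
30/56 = 15/28 = 0.54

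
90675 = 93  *975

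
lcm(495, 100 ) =9900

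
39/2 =19  +  1/2 = 19.50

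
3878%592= 326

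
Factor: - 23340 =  - 2^2*3^1  *5^1*389^1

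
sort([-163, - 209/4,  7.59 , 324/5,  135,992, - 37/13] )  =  [ - 163, - 209/4, - 37/13, 7.59, 324/5,135,992 ]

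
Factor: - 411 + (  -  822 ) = - 3^2*137^1 = - 1233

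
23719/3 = 23719/3 = 7906.33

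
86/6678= 43/3339 = 0.01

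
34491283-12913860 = 21577423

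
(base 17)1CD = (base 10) 506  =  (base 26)jc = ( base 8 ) 772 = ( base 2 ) 111111010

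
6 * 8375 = 50250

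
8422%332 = 122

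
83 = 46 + 37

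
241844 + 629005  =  870849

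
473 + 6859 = 7332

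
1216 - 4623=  - 3407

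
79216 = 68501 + 10715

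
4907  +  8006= 12913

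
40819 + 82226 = 123045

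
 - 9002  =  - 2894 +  - 6108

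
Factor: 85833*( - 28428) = -2^2*3^4 * 11^1*17^2*23^1*103^1 = - 2440060524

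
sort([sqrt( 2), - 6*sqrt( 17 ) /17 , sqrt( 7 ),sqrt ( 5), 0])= [ - 6*sqrt(17)/17,0, sqrt( 2), sqrt( 5)  ,  sqrt( 7) ]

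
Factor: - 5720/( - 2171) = 2^3*5^1*11^1* 167^( - 1 ) =440/167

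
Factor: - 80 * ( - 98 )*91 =2^5*5^1*7^3 * 13^1 = 713440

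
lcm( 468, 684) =8892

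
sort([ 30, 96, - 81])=[- 81, 30,96]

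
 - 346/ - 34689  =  346/34689= 0.01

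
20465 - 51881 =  -31416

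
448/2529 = 448/2529 = 0.18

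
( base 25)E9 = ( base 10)359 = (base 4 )11213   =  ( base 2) 101100111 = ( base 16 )167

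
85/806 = 85/806 = 0.11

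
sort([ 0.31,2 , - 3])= [ - 3,0.31,2 ]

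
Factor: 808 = 2^3*101^1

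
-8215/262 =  - 32 + 169/262 = -31.35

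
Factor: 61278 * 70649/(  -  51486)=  -721538237/8581  =  - 7^1 * 31^1*43^1*53^1*1459^1*8581^( - 1)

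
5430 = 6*905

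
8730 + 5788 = 14518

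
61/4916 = 61/4916 =0.01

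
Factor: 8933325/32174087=3^1 * 5^2*11^( - 1)*257^( - 1)*599^(-1)*6269^1 = 470175/1693373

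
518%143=89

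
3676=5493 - 1817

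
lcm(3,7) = 21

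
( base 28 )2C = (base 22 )32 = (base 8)104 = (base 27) 2E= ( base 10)68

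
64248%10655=318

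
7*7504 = 52528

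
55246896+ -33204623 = 22042273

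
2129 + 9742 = 11871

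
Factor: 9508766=2^1 * 131^1*36293^1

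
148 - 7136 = -6988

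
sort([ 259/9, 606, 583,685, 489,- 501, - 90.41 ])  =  [ - 501, - 90.41, 259/9, 489, 583, 606, 685]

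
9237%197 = 175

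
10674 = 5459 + 5215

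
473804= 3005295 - 2531491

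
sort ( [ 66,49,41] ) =[41,49 , 66]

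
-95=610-705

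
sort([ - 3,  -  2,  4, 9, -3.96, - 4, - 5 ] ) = [ - 5, - 4, - 3.96, - 3, - 2, 4,9]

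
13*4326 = 56238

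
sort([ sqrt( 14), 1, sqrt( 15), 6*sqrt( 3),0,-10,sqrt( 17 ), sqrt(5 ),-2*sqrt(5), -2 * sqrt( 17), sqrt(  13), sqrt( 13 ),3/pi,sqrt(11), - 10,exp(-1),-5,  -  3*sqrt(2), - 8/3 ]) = [- 10 ,  -  10, - 2*sqrt ( 17 ), - 5, - 2*sqrt( 5),-3*sqrt (2),-8/3, 0, exp( - 1 ) , 3/pi,1,sqrt(5 ),  sqrt(11 ),sqrt( 13), sqrt(13), sqrt( 14 ),sqrt( 15 ),sqrt( 17),6*sqrt (3 )] 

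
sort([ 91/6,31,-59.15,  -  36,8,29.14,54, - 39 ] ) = [ - 59.15, - 39, - 36, 8,91/6,29.14,31,54]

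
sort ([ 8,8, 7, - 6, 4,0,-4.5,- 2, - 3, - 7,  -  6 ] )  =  [ - 7, - 6, - 6, - 4.5, - 3, - 2, 0,4,  7,8,8]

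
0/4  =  0  =  0.00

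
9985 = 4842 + 5143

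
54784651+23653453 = 78438104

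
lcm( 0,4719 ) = 0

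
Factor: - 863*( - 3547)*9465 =3^1*5^1 * 631^1*863^1*3547^1 = 28972942365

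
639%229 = 181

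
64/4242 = 32/2121= 0.02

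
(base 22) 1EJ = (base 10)811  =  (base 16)32B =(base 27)131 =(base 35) n6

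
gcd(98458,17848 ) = 2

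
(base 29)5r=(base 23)7B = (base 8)254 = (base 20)8C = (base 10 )172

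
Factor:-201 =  - 3^1*67^1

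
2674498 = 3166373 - 491875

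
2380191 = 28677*83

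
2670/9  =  890/3 = 296.67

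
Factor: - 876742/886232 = -438371/443116 = -2^( - 2)*31^1*47^( - 1)  *79^1*179^1*2357^( - 1)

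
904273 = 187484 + 716789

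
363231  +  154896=518127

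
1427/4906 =1427/4906 = 0.29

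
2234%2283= 2234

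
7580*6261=47458380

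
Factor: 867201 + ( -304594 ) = 562607^1 = 562607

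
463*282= 130566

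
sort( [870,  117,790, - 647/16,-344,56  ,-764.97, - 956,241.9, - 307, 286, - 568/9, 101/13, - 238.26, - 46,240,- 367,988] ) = [  -  956, - 764.97, - 367,  -  344, - 307, - 238.26 ,-568/9,-46,  -  647/16, 101/13,  56, 117,240,241.9, 286, 790,870,988]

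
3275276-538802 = 2736474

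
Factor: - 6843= -3^1*2281^1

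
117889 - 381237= - 263348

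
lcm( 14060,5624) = 28120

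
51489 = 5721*9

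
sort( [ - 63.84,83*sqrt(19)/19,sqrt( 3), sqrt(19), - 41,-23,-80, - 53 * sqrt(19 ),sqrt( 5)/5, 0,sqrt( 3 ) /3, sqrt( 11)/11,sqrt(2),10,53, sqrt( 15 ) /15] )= [-53 * sqrt( 19 ), - 80,-63.84, - 41 , - 23,0,sqrt( 15 )/15, sqrt( 11 ) /11,sqrt(5 ) /5,  sqrt(3 ) /3,sqrt( 2),sqrt( 3),sqrt ( 19 ), 10,83*sqrt(19)/19, 53] 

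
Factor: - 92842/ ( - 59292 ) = 761/486 = 2^ ( - 1)*3^( - 5 )*761^1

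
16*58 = 928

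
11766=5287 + 6479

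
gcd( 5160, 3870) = 1290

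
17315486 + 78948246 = 96263732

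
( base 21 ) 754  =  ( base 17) B10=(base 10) 3196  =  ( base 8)6174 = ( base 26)4io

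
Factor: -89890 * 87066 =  - 2^2*3^2*5^1*7^1*89^1*101^1*691^1 = - 7826362740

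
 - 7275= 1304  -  8579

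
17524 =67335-49811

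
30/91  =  30/91=0.33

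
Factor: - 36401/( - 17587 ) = 43^(- 1 )*89^1 = 89/43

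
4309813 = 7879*547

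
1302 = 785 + 517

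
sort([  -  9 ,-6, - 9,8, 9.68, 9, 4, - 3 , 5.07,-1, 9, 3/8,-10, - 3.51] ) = [ - 10,  -  9,-9, - 6 , - 3.51, - 3,-1,3/8, 4,5.07,8,9,9,9.68]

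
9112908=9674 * 942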